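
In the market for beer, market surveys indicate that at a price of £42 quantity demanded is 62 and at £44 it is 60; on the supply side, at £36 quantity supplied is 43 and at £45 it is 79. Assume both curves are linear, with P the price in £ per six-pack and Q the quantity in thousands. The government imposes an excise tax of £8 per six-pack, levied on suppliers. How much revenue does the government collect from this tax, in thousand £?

Tax revenue = £452.8 thousand.

Demand slope: (60 − 62)/(44 − 42) = -1, so Qd = 104 − P.
Supply slope: (79 − 43)/(45 − 36) = 4, so Qs = 4P − 101.
Without the tax, 104 − P = 4P − 101 gives 5P = 205, so P* = £41 and Q* = 63.
With the tax collected from suppliers, supply shifts: Qs = 4(P − 8) − 101.
Solving gives Q = 56.6 with consumers paying £47.4 and suppliers receiving £39.4 (the £8 wedge).
Revenue = t · Q = 8 · 56.6 = £452.8.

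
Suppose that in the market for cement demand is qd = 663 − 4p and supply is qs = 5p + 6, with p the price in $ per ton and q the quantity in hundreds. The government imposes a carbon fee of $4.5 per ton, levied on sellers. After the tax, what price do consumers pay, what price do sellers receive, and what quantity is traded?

Without the tax, 663 − 4p = 5p + 6 gives 9p = 657, so p* = $73 and q* = 371.
With the tax collected from sellers, supply shifts: qs = 5(p − 4.5) + 6.
Solving gives q = 361 with consumers paying $75.5 and sellers receiving $71 (the $4.5 wedge).

Consumers pay $75.5; sellers receive $71; quantity = 361.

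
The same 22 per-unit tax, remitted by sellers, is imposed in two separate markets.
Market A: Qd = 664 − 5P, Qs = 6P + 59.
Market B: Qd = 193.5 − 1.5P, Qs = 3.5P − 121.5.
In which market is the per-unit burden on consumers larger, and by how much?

Market A: pre-tax P* = 55, Q* = 389; post-tax Q = 329; per-unit burden on consumers = 12.
Market B: pre-tax P* = 63, Q* = 99; post-tax Q = 75.9; per-unit burden on consumers = 15.4.
Difference: 12 vs 15.4 → market B is larger by 3.4.

Market B, by 3.4.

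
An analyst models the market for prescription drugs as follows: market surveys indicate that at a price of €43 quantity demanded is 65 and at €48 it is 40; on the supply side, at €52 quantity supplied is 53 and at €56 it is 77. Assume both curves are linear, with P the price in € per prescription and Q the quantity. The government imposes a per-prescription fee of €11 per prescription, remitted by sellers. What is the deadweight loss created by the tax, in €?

Demand slope: (40 − 65)/(48 − 43) = -5, so Qd = 280 − 5P.
Supply slope: (77 − 53)/(56 − 52) = 6, so Qs = 6P − 259.
Before the tax: set 280 − 5P = 6P − 259 → P* = €49, Q* = 35.
With the tax collected from sellers, supply shifts: Qs = 6(P − 11) − 259.
New equilibrium: consumers pay €55, sellers receive €44, Q = 5. (Wedge: Pb − Ps = 11.)
Quantity falls by |ΔQ| = |35 − 5| = 30.
DWL = ½ · t · |ΔQ| = ½ · 11 · 30 = €165.

Deadweight loss = €165.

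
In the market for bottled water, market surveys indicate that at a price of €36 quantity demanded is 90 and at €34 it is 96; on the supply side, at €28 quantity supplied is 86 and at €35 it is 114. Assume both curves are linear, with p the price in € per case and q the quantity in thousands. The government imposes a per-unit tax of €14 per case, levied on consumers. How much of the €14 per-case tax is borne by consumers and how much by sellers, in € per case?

Demand slope: (96 − 90)/(34 − 36) = -3, so qd = 198 − 3p.
Supply slope: (114 − 86)/(35 − 28) = 4, so qs = 4p − 26.
Before the tax: set 198 − 3p = 4p − 26 → p* = €32, q* = 102.
With the tax collected from consumers, demand (in seller-price terms) shifts: qd = 198 − 3(p + 14).
Solving gives q = 78 with consumers paying €40 and sellers receiving €26 (the €14 wedge).
Burden on consumers: €8; on sellers: €6. (They sum to €14.)

Consumers bear €8 per case; sellers bear €6 per case.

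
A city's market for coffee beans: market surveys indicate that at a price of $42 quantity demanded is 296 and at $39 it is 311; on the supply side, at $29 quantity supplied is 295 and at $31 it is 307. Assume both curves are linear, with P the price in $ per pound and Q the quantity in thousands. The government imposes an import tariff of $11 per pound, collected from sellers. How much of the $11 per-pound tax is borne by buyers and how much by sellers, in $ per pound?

Buyers bear $6 per pound; sellers bear $5 per pound.

Demand slope: (311 − 296)/(39 − 42) = -5, so Qd = 506 − 5P.
Supply slope: (307 − 295)/(31 − 29) = 6, so Qs = 6P + 121.
Before the tax: set 506 − 5P = 6P + 121 → P* = $35, Q* = 331.
With the tax collected from sellers, supply shifts: Qs = 6(P − 11) + 121.
Solving gives Q = 301 with buyers paying $41 and sellers receiving $30 (the $11 wedge).
Burden on buyers: $6; on sellers: $5. (They sum to $11.)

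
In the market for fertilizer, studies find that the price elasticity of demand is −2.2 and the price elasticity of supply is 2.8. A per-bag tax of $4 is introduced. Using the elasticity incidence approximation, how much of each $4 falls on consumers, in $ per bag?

Consumers bear ≈ $2.24 per bag.

Incidence ratio: consumers' share ≈ εs / (εs + |εd|) = 2.8 / (2.8 + 2.2) = 0.56.
So consumers bear ≈ 0.56 × $4 = $2.24; producers bear $1.76.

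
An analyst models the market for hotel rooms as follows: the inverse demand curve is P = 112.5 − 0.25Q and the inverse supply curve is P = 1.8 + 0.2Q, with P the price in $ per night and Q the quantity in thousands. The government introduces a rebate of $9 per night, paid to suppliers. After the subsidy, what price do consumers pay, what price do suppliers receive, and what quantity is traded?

Rewrite in direct form: Qd = 450 − 4P and Qs = 5P − 9.
Without the subsidy, 450 − 4P = 5P − 9 gives 9P = 459, so P* = $51 and Q* = 246.
With a per-unit subsidy paid to suppliers, each receives P + 9 per unit sold, so supply becomes Qs = 5(P + 9) − 9.
New equilibrium: consumers pay $46, suppliers receive $55, Q = 266. (Wedge: Pb − Ps = −9.)

Consumers pay $46; suppliers receive $55; quantity = 266.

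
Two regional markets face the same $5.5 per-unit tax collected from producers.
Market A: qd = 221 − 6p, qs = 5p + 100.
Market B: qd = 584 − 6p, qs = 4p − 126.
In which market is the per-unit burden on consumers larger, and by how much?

Market A, by $0.3.

Market A: pre-tax p* = $11, q* = 155; post-tax q = 140; per-unit burden on consumers = $2.5.
Market B: pre-tax p* = $71, q* = 158; post-tax q = 144.8; per-unit burden on consumers = $2.2.
Difference: $2.5 vs $2.2 → market A is larger by $0.3.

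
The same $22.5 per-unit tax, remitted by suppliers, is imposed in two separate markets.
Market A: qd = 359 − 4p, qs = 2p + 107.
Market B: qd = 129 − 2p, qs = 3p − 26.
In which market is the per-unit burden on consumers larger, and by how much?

Market B, by $6.

Market A: pre-tax p* = $42, q* = 191; post-tax q = 161; per-unit burden on consumers = $7.5.
Market B: pre-tax p* = $31, q* = 67; post-tax q = 40; per-unit burden on consumers = $13.5.
Difference: $7.5 vs $13.5 → market B is larger by $6.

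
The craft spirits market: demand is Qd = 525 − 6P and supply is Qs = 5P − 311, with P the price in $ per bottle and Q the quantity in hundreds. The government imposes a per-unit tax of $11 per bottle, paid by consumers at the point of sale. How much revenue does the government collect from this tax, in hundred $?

Tax revenue = $429 hundred.

Without the tax, 525 − 6P = 5P − 311 gives 11P = 836, so P* = $76 and Q* = 69.
With the tax collected from consumers, demand (in seller-price terms) shifts: Qd = 525 − 6(P + 11).
Solving gives Q = 39 with consumers paying $81 and suppliers receiving $70 (the $11 wedge).
Revenue = t · Q = 11 · 39 = $429.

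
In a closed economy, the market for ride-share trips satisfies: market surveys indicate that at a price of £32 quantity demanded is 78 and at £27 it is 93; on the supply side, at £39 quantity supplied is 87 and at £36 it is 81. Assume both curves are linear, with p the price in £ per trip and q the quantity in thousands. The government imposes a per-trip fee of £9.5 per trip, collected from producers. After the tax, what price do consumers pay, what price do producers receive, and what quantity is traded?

Demand slope: (93 − 78)/(27 − 32) = -3, so qd = 174 − 3p.
Supply slope: (81 − 87)/(36 − 39) = 2, so qs = 2p + 9.
Before the tax: set 174 − 3p = 2p + 9 → p* = £33, q* = 75.
With the tax collected from producers, supply shifts: qs = 2(p − 9.5) + 9.
Solving gives q = 63.6 with consumers paying £36.8 and producers receiving £27.3 (the £9.5 wedge).
The less price-elastic side of the market bears the larger share of a per-unit tax.

Consumers pay £36.8; producers receive £27.3; quantity = 63.6.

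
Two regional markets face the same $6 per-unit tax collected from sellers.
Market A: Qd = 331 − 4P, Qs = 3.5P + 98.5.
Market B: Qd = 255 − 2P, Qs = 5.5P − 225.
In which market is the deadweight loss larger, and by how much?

Market A: pre-tax P* = $31, Q* = 207; post-tax Q = 195.8; deadweight loss = $33.6.
Market B: pre-tax P* = $64, Q* = 127; post-tax Q = 118.2; deadweight loss = $26.4.
Difference: $33.6 vs $26.4 → market A is larger by $7.2.

Market A, by $7.2.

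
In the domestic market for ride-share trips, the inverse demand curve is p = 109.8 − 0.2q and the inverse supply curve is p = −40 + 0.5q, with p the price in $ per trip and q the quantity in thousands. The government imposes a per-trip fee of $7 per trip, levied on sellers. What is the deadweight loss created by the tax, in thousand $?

Inverting to q(p) form: qd = 549 − 5p; qs = 2p + 80.
Before the tax: set 549 − 5p = 2p + 80 → p* = $67, q* = 214.
With the tax collected from sellers, supply shifts: qs = 2(p − 7) + 80.
Solving gives q = 204 with buyers paying $69 and sellers receiving $62 (the $7 wedge).
Quantity falls by |ΔQ| = |214 − 204| = 10.
DWL = ½ · t · |ΔQ| = ½ · 7 · 10 = $35.

Deadweight loss = $35 thousand.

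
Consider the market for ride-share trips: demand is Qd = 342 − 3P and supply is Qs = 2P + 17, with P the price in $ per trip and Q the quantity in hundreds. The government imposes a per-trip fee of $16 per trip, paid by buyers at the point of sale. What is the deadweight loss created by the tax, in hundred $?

Without the tax, 342 − 3P = 2P + 17 gives 5P = 325, so P* = $65 and Q* = 147.
With the tax collected from buyers, demand (in seller-price terms) shifts: Qd = 342 − 3(P + 16).
Solving gives Q = 127.8 with buyers paying $71.4 and suppliers receiving $55.4 (the $16 wedge).
Quantity falls by |ΔQ| = |147 − 127.8| = 19.2.
DWL = ½ · t · |ΔQ| = ½ · 16 · 19.2 = $153.6.

Deadweight loss = $153.6 hundred.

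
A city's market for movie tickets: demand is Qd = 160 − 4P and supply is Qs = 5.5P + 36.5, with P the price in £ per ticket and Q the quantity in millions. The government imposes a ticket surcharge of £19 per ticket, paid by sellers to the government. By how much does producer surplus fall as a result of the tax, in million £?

Before the tax: set 160 − 4P = 5.5P + 36.5 → P* = £13, Q* = 108.
With the tax collected from sellers, supply shifts: Qs = 5.5(P − 19) + 36.5.
Solving gives Q = 64 with buyers paying £24 and sellers receiving £5 (the £19 wedge).
ΔPS is the trapezoid between Q = 64 and Q = 108 of height £8: ½ · (108 + 64) · 8 = £688.

Producer surplus falls by £688 million.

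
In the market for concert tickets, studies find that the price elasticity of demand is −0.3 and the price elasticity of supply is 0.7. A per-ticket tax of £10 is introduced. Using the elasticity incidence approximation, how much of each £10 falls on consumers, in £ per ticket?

Incidence ratio: consumers' share ≈ εs / (εs + |εd|) = 0.7 / (0.7 + 0.3) = 0.7.
So consumers bear ≈ 0.7 × £10 = £7; sellers bear £3.

Consumers bear ≈ £7 per ticket.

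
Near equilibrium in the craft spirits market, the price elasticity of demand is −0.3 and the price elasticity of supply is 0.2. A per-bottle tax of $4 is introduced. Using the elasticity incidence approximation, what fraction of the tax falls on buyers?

Incidence ratio: buyers' share ≈ εs / (εs + |εd|) = 0.2 / (0.2 + 0.3) = 0.4.
Supply is the less elastic side, so buyers bear the smaller share.

Buyers' share ≈ 0.4.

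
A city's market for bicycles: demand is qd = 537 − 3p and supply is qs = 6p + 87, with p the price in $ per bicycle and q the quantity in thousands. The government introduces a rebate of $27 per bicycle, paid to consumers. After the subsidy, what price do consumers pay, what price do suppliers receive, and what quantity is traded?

Without the subsidy, 537 − 3p = 6p + 87 gives 9p = 450, so p* = $50 and q* = 387.
With a per-unit subsidy paid to consumers, each effectively pays p − 27, so demand becomes qd = 537 − 3(p − 27).
New equilibrium: consumers pay $32, suppliers receive $59, q = 441. (Wedge: pb − ps = −27.)

Consumers pay $32; suppliers receive $59; quantity = 441.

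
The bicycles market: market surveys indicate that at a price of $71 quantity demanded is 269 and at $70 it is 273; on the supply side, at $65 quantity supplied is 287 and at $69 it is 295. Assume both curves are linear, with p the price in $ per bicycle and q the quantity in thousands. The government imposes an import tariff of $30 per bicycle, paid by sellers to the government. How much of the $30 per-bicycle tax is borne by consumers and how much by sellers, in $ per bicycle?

Consumers bear $10 per bicycle; sellers bear $20 per bicycle.

Demand slope: (273 − 269)/(70 − 71) = -4, so qd = 553 − 4p.
Supply slope: (295 − 287)/(69 − 65) = 2, so qs = 2p + 157.
Before the tax: set 553 − 4p = 2p + 157 → p* = $66, q* = 289.
With the tax collected from sellers, supply shifts: qs = 2(p − 30) + 157.
Solving gives q = 249 with consumers paying $76 and sellers receiving $46 (the $30 wedge).
Burden on consumers: $10; on sellers: $20. (They sum to $30.)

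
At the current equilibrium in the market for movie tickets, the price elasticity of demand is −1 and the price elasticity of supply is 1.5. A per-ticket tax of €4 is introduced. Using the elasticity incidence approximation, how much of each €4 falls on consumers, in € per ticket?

Consumers bear ≈ €2.4 per ticket.

Incidence ratio: consumers' share ≈ εs / (εs + |εd|) = 1.5 / (1.5 + 1) = 0.6.
So consumers bear ≈ 0.6 × €4 = €2.4; producers bear €1.6.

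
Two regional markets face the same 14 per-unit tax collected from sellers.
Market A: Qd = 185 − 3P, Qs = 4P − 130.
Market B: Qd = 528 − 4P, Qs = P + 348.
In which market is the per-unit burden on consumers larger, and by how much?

Market A: pre-tax P* = 45, Q* = 50; post-tax Q = 26; per-unit burden on consumers = 8.
Market B: pre-tax P* = 36, Q* = 384; post-tax Q = 372.8; per-unit burden on consumers = 2.8.
Difference: 8 vs 2.8 → market A is larger by 5.2.

Market A, by 5.2.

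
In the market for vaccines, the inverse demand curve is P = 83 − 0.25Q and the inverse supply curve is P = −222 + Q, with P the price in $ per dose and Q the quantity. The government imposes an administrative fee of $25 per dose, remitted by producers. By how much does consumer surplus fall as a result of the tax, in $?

Consumer surplus falls by $1170.

Rewrite in direct form: Qd = 332 − 4P and Qs = P + 222.
Before the tax: set 332 − 4P = P + 222 → P* = $22, Q* = 244.
With the tax collected from producers, supply shifts: Qs = (P − 25) + 222.
Solving gives Q = 224 with buyers paying $27 and producers receiving $2 (the $25 wedge).
ΔCS is the trapezoid between Q = 224 and Q = 244 of height $5: ½ · (244 + 224) · 5 = $1170.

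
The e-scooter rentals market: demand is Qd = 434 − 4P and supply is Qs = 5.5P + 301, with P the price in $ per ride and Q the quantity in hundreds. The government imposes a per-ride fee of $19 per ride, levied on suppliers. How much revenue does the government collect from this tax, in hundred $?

Tax revenue = $6346 hundred.

Before the tax: set 434 − 4P = 5.5P + 301 → P* = $14, Q* = 378.
With the tax collected from suppliers, supply shifts: Qs = 5.5(P − 19) + 301.
New equilibrium: buyers pay $25, suppliers receive $6, Q = 334. (Wedge: Pb − Ps = 19.)
Revenue = t · Q = 19 · 334 = $6346.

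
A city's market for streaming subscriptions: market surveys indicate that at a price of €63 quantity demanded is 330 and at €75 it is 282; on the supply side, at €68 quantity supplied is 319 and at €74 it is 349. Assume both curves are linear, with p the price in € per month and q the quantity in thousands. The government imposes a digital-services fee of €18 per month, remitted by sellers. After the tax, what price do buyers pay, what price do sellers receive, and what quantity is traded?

Buyers pay €77; sellers receive €59; quantity = 274.

Demand slope: (282 − 330)/(75 − 63) = -4, so qd = 582 − 4p.
Supply slope: (349 − 319)/(74 − 68) = 5, so qs = 5p − 21.
Before the tax: set 582 − 4p = 5p − 21 → p* = €67, q* = 314.
With the tax collected from sellers, supply shifts: qs = 5(p − 18) − 21.
Solving gives q = 274 with buyers paying €77 and sellers receiving €59 (the €18 wedge).
The less price-elastic side of the market bears the larger share of a per-unit tax.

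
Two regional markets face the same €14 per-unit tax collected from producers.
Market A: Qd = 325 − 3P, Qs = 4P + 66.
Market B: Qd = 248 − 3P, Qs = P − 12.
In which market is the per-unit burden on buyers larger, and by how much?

Market A: pre-tax P* = €37, Q* = 214; post-tax Q = 190; per-unit burden on buyers = €8.
Market B: pre-tax P* = €65, Q* = 53; post-tax Q = 42.5; per-unit burden on buyers = €3.5.
Difference: €8 vs €3.5 → market A is larger by €4.5.

Market A, by €4.5.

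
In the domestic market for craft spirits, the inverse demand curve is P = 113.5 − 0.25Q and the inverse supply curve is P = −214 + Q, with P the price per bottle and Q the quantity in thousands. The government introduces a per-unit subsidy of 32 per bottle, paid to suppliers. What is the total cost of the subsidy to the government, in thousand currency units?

Rewrite in direct form: Qd = 454 − 4P and Qs = P + 214.
Without the subsidy, 454 − 4P = P + 214 gives 5P = 240, so P* = 48 and Q* = 262.
With a per-unit subsidy paid to suppliers, each receives P + 32 per unit sold, so supply becomes Qs = (P + 32) + 214.
New equilibrium: consumers pay 41.6, suppliers receive 73.6, Q = 287.6. (Wedge: Pb − Ps = −32.)
Outlay = t · Q = 32 · 287.6 = 9203.2.

Government outlay = 9203.2 thousand.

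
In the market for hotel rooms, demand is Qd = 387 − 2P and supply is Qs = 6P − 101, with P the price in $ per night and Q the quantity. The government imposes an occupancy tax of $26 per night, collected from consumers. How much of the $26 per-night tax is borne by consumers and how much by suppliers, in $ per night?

Before the tax: set 387 − 2P = 6P − 101 → P* = $61, Q* = 265.
With the tax collected from consumers, demand (in seller-price terms) shifts: Qd = 387 − 2(P + 26).
Solving gives Q = 226 with consumers paying $80.5 and suppliers receiving $54.5 (the $26 wedge).
Burden on consumers: $19.5; on suppliers: $6.5. (They sum to $26.)
The less price-elastic side of the market bears the larger share of a per-unit tax.

Consumers bear $19.5 per night; suppliers bear $6.5 per night.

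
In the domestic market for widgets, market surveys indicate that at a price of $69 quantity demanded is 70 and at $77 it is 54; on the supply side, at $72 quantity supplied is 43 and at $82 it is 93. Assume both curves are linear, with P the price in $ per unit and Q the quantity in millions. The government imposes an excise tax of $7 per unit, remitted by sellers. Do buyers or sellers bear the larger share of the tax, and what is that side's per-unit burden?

Demand slope: (54 − 70)/(77 − 69) = -2, so Qd = 208 − 2P.
Supply slope: (93 − 43)/(82 − 72) = 5, so Qs = 5P − 317.
Before the tax: set 208 − 2P = 5P − 317 → P* = $75, Q* = 58.
With the tax collected from sellers, supply shifts: Qs = 5(P − 7) − 317.
Solving gives Q = 48 with buyers paying $80 and sellers receiving $73 (the $7 wedge).
Per-unit burden: buyers $5, sellers $2.
Buyers take the larger share because demand is less price-elastic here (demand slope 2 vs supply slope 5).

Buyers bear the larger share: $5 per unit.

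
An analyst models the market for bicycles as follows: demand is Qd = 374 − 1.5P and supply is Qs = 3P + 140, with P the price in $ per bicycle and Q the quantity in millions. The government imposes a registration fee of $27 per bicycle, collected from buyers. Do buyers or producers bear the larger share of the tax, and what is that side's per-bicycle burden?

Buyers bear the larger share: $18 per bicycle.

Before the tax: set 374 − 1.5P = 3P + 140 → P* = $52, Q* = 296.
With the tax collected from buyers, demand (in seller-price terms) shifts: Qd = 374 − 1.5(P + 27).
New equilibrium: buyers pay $70, producers receive $43, Q = 269. (Wedge: Pb − Ps = 27.)
Per-bicycle burden: buyers $18, producers $9.
Buyers take the larger share because demand is less price-elastic here (demand slope 1.5 vs supply slope 3).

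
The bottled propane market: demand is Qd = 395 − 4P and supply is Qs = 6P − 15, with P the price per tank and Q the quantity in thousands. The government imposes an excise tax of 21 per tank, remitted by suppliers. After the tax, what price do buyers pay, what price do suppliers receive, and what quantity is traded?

Buyers pay 53.6; suppliers receive 32.6; quantity = 180.6.

Without the tax, 395 − 4P = 6P − 15 gives 10P = 410, so P* = 41 and Q* = 231.
With the tax collected from suppliers, supply shifts: Qs = 6(P − 21) − 15.
Solving gives Q = 180.6 with buyers paying 53.6 and suppliers receiving 32.6 (the 21 wedge).
The less price-elastic side of the market bears the larger share of a per-unit tax.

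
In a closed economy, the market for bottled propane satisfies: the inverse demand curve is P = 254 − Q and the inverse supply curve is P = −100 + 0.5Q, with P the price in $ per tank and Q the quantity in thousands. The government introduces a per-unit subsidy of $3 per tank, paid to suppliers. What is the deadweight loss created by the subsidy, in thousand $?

Inverting to Q(P) form: Qd = 254 − P; Qs = 2P + 200.
Without the subsidy, 254 − P = 2P + 200 gives 3P = 54, so P* = $18 and Q* = 236.
With a per-unit subsidy paid to suppliers, each receives P + 3 per unit sold, so supply becomes Qs = 2(P + 3) + 200.
Solving gives Q = 238 with buyers paying $16 and suppliers receiving $19 (the $3 wedge).
Quantity rises by |ΔQ| = |236 − 238| = 2.
DWL = ½ · t · |ΔQ| = ½ · 3 · 2 = $3.

Deadweight loss = $3 thousand.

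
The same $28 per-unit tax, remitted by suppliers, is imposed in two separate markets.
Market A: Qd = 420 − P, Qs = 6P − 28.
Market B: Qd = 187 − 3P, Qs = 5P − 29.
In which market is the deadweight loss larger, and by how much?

Market B, by $399.

Market A: pre-tax P* = $64, Q* = 356; post-tax Q = 332; deadweight loss = $336.
Market B: pre-tax P* = $27, Q* = 106; post-tax Q = 53.5; deadweight loss = $735.
Difference: $336 vs $735 → market B is larger by $399.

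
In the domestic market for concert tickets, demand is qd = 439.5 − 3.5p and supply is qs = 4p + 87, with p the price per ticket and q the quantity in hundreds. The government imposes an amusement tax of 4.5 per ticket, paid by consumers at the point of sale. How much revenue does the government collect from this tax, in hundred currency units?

Tax revenue = 1199.7 hundred.

Before the tax: set 439.5 − 3.5p = 4p + 87 → p* = 47, q* = 275.
With the tax collected from consumers, demand (in seller-price terms) shifts: qd = 439.5 − 3.5(p + 4.5).
New equilibrium: consumers pay 49.4, producers receive 44.9, q = 266.6. (Wedge: pb − ps = 4.5.)
Revenue = t · Q = 4.5 · 266.6 = 1199.7.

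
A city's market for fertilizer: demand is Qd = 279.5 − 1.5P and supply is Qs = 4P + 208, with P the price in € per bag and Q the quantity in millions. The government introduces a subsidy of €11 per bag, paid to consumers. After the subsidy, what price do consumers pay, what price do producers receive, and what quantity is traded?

Consumers pay €5; producers receive €16; quantity = 272.

Without the subsidy, 279.5 − 1.5P = 4P + 208 gives 5.5P = 71.5, so P* = €13 and Q* = 260.
With a per-unit subsidy paid to consumers, each effectively pays P − 11, so demand becomes Qd = 279.5 − 1.5(P − 11).
Solving gives Q = 272 with consumers paying €5 and producers receiving €16 (the €11 wedge).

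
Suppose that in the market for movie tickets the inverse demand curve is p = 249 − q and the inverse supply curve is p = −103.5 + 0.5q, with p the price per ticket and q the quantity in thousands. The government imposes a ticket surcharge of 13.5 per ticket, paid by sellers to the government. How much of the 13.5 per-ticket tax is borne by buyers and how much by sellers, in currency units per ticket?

Inverting to q(p) form: qd = 249 − p; qs = 2p + 207.
Before the tax: set 249 − p = 2p + 207 → p* = 14, q* = 235.
With the tax collected from sellers, supply shifts: qs = 2(p − 13.5) + 207.
New equilibrium: buyers pay 23, sellers receive 9.5, q = 226. (Wedge: pb − ps = 13.5.)
Burden on buyers: 9; on sellers: 4.5. (They sum to 13.5.)
The less price-elastic side of the market bears the larger share of a per-unit tax.

Buyers bear 9 per ticket; sellers bear 4.5 per ticket.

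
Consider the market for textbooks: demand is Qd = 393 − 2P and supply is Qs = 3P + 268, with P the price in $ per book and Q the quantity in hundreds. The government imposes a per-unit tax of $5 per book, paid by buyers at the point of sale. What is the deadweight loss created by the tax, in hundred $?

Deadweight loss = $15 hundred.

Before the tax: set 393 − 2P = 3P + 268 → P* = $25, Q* = 343.
With the tax collected from buyers, demand (in seller-price terms) shifts: Qd = 393 − 2(P + 5).
New equilibrium: buyers pay $28, sellers receive $23, Q = 337. (Wedge: Pb − Ps = 5.)
Quantity falls by |ΔQ| = |343 − 337| = 6.
DWL = ½ · t · |ΔQ| = ½ · 5 · 6 = $15.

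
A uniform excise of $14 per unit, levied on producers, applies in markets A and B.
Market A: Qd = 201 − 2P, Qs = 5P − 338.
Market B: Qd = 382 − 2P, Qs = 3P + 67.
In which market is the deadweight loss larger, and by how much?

Market A, by $22.4.

Market A: pre-tax P* = $77, Q* = 47; post-tax Q = 27; deadweight loss = $140.
Market B: pre-tax P* = $63, Q* = 256; post-tax Q = 239.2; deadweight loss = $117.6.
Difference: $140 vs $117.6 → market A is larger by $22.4.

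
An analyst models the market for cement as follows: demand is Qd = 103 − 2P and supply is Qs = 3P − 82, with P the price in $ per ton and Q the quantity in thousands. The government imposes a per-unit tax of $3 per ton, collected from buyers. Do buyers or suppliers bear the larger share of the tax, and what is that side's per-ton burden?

Before the tax: set 103 − 2P = 3P − 82 → P* = $37, Q* = 29.
With the tax collected from buyers, demand (in seller-price terms) shifts: Qd = 103 − 2(P + 3).
Solving gives Q = 25.4 with buyers paying $38.8 and suppliers receiving $35.8 (the $3 wedge).
Per-ton burden: buyers $1.8, suppliers $1.2.
Buyers take the larger share because demand is less price-elastic here (demand slope 2 vs supply slope 3).

Buyers bear the larger share: $1.8 per ton.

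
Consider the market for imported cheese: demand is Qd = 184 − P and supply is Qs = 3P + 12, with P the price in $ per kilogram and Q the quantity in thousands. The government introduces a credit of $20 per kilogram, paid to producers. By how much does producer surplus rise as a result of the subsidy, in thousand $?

Without the subsidy, 184 − P = 3P + 12 gives 4P = 172, so P* = $43 and Q* = 141.
With a per-unit subsidy paid to producers, each receives P + 20 per unit sold, so supply becomes Qs = 3(P + 20) + 12.
New equilibrium: consumers pay $28, producers receive $48, Q = 156. (Wedge: Pb − Ps = −20.)
ΔPS is the trapezoid between Q = 156 and Q = 141 of height $5: ½ · (141 + 156) · 5 = $742.5.

Producer surplus rises by $742.5 thousand.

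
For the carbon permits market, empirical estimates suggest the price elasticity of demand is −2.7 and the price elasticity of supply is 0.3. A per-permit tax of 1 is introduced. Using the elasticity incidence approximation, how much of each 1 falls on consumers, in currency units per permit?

Incidence ratio: consumers' share ≈ εs / (εs + |εd|) = 0.3 / (0.3 + 2.7) = 0.1.
So consumers bear ≈ 0.1 × 1 = 0.1; producers bear 0.9.

Consumers bear ≈ 0.1 per permit.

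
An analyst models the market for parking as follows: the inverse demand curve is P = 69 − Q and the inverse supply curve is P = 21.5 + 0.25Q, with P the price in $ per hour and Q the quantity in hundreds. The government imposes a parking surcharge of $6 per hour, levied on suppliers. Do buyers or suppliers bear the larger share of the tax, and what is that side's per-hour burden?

Buyers bear the larger share: $4.8 per hour.

Inverting to Q(P) form: Qd = 69 − P; Qs = 4P − 86.
Before the tax: set 69 − P = 4P − 86 → P* = $31, Q* = 38.
With the tax collected from suppliers, supply shifts: Qs = 4(P − 6) − 86.
New equilibrium: buyers pay $35.8, suppliers receive $29.8, Q = 33.2. (Wedge: Pb − Ps = 6.)
Per-hour burden: buyers $4.8, suppliers $1.2.
Buyers take the larger share because demand is less price-elastic here (demand slope 1 vs supply slope 4).
The less price-elastic side of the market bears the larger share of a per-unit tax.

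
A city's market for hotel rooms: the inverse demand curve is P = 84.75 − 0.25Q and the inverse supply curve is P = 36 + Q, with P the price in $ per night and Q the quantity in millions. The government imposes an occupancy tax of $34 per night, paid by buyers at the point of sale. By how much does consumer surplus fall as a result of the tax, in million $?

Rewrite in direct form: Qd = 339 − 4P and Qs = P − 36.
Before the tax: set 339 − 4P = P − 36 → P* = $75, Q* = 39.
With the tax collected from buyers, demand (in seller-price terms) shifts: Qd = 339 − 4(P + 34).
New equilibrium: buyers pay $81.8, producers receive $47.8, Q = 11.8. (Wedge: Pb − Ps = 34.)
ΔCS is the trapezoid between Q = 11.8 and Q = 39 of height $6.8: ½ · (39 + 11.8) · 6.8 = $172.72.

Consumer surplus falls by $172.72 million.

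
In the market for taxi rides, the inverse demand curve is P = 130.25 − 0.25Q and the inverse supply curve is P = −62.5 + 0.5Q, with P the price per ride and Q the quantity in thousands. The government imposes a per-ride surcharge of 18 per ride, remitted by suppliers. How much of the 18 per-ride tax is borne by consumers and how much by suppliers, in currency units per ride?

Consumers bear 6 per ride; suppliers bear 12 per ride.

Inverting to Q(P) form: Qd = 521 − 4P; Qs = 2P + 125.
Without the tax, 521 − 4P = 2P + 125 gives 6P = 396, so P* = 66 and Q* = 257.
With the tax collected from suppliers, supply shifts: Qs = 2(P − 18) + 125.
New equilibrium: consumers pay 72, suppliers receive 54, Q = 233. (Wedge: Pb − Ps = 18.)
Burden on consumers: 6; on suppliers: 12. (They sum to 18.)
The less price-elastic side of the market bears the larger share of a per-unit tax.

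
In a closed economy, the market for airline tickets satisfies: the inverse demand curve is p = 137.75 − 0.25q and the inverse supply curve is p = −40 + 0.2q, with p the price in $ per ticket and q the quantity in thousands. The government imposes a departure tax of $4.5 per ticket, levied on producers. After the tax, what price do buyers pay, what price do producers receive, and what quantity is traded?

Buyers pay $41.5; producers receive $37; quantity = 385.

Inverting to q(p) form: qd = 551 − 4p; qs = 5p + 200.
Without the tax, 551 − 4p = 5p + 200 gives 9p = 351, so p* = $39 and q* = 395.
With the tax collected from producers, supply shifts: qs = 5(p − 4.5) + 200.
New equilibrium: buyers pay $41.5, producers receive $37, q = 385. (Wedge: pb − ps = 4.5.)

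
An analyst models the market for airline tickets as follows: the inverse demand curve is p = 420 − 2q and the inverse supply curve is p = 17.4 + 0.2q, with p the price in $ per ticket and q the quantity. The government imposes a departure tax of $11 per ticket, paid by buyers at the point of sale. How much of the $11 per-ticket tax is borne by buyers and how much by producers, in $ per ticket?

Buyers bear $10 per ticket; producers bear $1 per ticket.

Inverting to q(p) form: qd = 210 − 0.5p; qs = 5p − 87.
Without the tax, 210 − 0.5p = 5p − 87 gives 5.5p = 297, so p* = $54 and q* = 183.
With the tax collected from buyers, demand (in seller-price terms) shifts: qd = 210 − 0.5(p + 11).
Solving gives q = 178 with buyers paying $64 and producers receiving $53 (the $11 wedge).
Burden on buyers: $10; on producers: $1. (They sum to $11.)
The less price-elastic side of the market bears the larger share of a per-unit tax.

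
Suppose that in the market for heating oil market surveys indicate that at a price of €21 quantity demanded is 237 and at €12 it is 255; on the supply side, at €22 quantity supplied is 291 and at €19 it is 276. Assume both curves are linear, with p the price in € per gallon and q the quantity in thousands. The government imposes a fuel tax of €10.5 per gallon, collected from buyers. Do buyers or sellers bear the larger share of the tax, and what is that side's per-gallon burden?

Demand slope: (255 − 237)/(12 − 21) = -2, so qd = 279 − 2p.
Supply slope: (276 − 291)/(19 − 22) = 5, so qs = 5p + 181.
Without the tax, 279 − 2p = 5p + 181 gives 7p = 98, so p* = €14 and q* = 251.
With the tax collected from buyers, demand (in seller-price terms) shifts: qd = 279 − 2(p + 10.5).
New equilibrium: buyers pay €21.5, sellers receive €11, q = 236. (Wedge: pb − ps = 10.5.)
Per-gallon burden: buyers €7.5, sellers €3.
Buyers take the larger share because demand is less price-elastic here (demand slope 2 vs supply slope 5).
The less price-elastic side of the market bears the larger share of a per-unit tax.

Buyers bear the larger share: €7.5 per gallon.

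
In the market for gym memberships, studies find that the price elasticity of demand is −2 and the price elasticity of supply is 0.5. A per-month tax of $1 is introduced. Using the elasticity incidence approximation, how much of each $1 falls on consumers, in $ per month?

Incidence ratio: consumers' share ≈ εs / (εs + |εd|) = 0.5 / (0.5 + 2) = 0.2.
So consumers bear ≈ 0.2 × $1 = $0.2; producers bear $0.8.

Consumers bear ≈ $0.2 per month.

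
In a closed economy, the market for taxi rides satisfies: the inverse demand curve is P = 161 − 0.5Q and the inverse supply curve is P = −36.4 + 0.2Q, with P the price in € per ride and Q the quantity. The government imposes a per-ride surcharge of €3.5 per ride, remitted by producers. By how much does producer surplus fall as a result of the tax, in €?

Inverting to Q(P) form: Qd = 322 − 2P; Qs = 5P + 182.
Before the tax: set 322 − 2P = 5P + 182 → P* = €20, Q* = 282.
With the tax collected from producers, supply shifts: Qs = 5(P − 3.5) + 182.
Solving gives Q = 277 with consumers paying €22.5 and producers receiving €19 (the €3.5 wedge).
ΔPS is the trapezoid between Q = 277 and Q = 282 of height €1: ½ · (282 + 277) · 1 = €279.5.

Producer surplus falls by €279.5.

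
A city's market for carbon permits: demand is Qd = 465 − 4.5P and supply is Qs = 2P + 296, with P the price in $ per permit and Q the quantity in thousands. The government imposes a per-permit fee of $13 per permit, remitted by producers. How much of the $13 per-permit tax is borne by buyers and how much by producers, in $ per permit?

Before the tax: set 465 − 4.5P = 2P + 296 → P* = $26, Q* = 348.
With the tax collected from producers, supply shifts: Qs = 2(P − 13) + 296.
New equilibrium: buyers pay $30, producers receive $17, Q = 330. (Wedge: Pb − Ps = 13.)
Burden on buyers: $4; on producers: $9. (They sum to $13.)

Buyers bear $4 per permit; producers bear $9 per permit.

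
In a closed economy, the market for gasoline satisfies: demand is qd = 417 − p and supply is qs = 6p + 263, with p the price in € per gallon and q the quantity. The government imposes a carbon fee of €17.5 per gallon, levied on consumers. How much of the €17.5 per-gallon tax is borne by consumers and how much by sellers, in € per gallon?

Before the tax: set 417 − p = 6p + 263 → p* = €22, q* = 395.
With the tax collected from consumers, demand (in seller-price terms) shifts: qd = 417 − (p + 17.5).
Solving gives q = 380 with consumers paying €37 and sellers receiving €19.5 (the €17.5 wedge).
Burden on consumers: €15; on sellers: €2.5. (They sum to €17.5.)

Consumers bear €15 per gallon; sellers bear €2.5 per gallon.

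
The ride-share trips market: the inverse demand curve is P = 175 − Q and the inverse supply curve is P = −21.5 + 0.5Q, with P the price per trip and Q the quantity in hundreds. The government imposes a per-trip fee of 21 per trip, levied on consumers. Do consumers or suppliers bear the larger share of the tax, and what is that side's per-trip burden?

Rewrite in direct form: Qd = 175 − P and Qs = 2P + 43.
Before the tax: set 175 − P = 2P + 43 → P* = 44, Q* = 131.
With the tax collected from consumers, demand (in seller-price terms) shifts: Qd = 175 − (P + 21).
Solving gives Q = 117 with consumers paying 58 and suppliers receiving 37 (the 21 wedge).
Per-trip burden: consumers 14, suppliers 7.
Consumers take the larger share because demand is less price-elastic here (demand slope 1 vs supply slope 2).
The less price-elastic side of the market bears the larger share of a per-unit tax.

Consumers bear the larger share: 14 per trip.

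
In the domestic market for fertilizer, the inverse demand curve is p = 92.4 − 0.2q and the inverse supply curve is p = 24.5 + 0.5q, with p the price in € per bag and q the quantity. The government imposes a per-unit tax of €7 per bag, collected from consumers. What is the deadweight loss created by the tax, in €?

Inverting to q(p) form: qd = 462 − 5p; qs = 2p − 49.
Before the tax: set 462 − 5p = 2p − 49 → p* = €73, q* = 97.
With the tax collected from consumers, demand (in seller-price terms) shifts: qd = 462 − 5(p + 7).
Solving gives q = 87 with consumers paying €75 and producers receiving €68 (the €7 wedge).
Quantity falls by |ΔQ| = |97 − 87| = 10.
DWL = ½ · t · |ΔQ| = ½ · 7 · 10 = €35.

Deadweight loss = €35.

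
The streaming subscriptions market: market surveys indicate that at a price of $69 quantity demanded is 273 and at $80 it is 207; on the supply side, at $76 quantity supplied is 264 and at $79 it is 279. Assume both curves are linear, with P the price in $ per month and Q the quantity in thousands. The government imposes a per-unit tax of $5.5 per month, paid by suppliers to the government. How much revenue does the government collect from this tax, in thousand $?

Demand slope: (207 − 273)/(80 − 69) = -6, so Qd = 687 − 6P.
Supply slope: (279 − 264)/(79 − 76) = 5, so Qs = 5P − 116.
Without the tax, 687 − 6P = 5P − 116 gives 11P = 803, so P* = $73 and Q* = 249.
With the tax collected from suppliers, supply shifts: Qs = 5(P − 5.5) − 116.
Solving gives Q = 234 with buyers paying $75.5 and suppliers receiving $70 (the $5.5 wedge).
Revenue = t · Q = 5.5 · 234 = $1287.

Tax revenue = $1287 thousand.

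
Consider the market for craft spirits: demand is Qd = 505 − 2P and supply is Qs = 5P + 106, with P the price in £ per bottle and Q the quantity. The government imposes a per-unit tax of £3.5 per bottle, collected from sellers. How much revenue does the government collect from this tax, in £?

Tax revenue = £1351.

Without the tax, 505 − 2P = 5P + 106 gives 7P = 399, so P* = £57 and Q* = 391.
With the tax collected from sellers, supply shifts: Qs = 5(P − 3.5) + 106.
Solving gives Q = 386 with consumers paying £59.5 and sellers receiving £56 (the £3.5 wedge).
Revenue = t · Q = 3.5 · 386 = £1351.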